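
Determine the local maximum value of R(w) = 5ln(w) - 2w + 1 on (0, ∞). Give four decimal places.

R'(w) = 5/w − 2 = 0 gives w = 5/2.
R''(w) = -5/w², which is negative for w > 0, so this is a local maximum.
R(5/2) = 5·ln(5/2) - 5 + 1 ≈ 0.5815.

0.5815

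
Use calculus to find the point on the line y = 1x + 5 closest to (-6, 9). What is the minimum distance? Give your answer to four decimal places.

7.0711

Minimize D(x)^2 = (x + 6)^2 + (x - 4)^2.
d/dx[D^2] = 2(x + 6) + 2·1·(x - 4) = 0 ⇒ x = -1.
Then y = 4 and the distance is √(50) ≈ 7.0711.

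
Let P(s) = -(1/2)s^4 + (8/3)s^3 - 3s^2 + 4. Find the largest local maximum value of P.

P'(s) = -2s^3 + 8s^2 - 6s. Setting P'(s) = 0 gives s ∈ {0, 1, 3}.
Since P''(s) = -6s^2 + 16s - 6, we get P''(0) = -6 < 0 ⇒ local maximum; P''(1) = 4 > 0 ⇒ local minimum; P''(3) = -12 < 0 ⇒ local maximum.
So the largest local maximum value is P(3) = 17/2.

17/2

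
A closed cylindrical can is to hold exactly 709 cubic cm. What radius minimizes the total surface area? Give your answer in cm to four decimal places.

With radius r and height h, πr²h = 709 so h = 709/(πr²), and S(r) = 2πr² + 2πrh = 2πr² + 2·709/r.
S'(r) = 4πr − 2·709/r² = 0 ⇒ r³ = 709/(2π), so r ≈ 4.8323 and h = 2r ≈ 9.6646.
S''(r) = 4π + 4·709/r³ > 0, so this is the minimum; S ≈ 440.1615.

4.8323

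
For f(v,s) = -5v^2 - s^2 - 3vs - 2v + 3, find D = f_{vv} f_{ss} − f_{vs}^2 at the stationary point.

∂f/∂v = -10v - 3s - 2 = 0 and ∂f/∂s = -3v - 2s = 0, so (v, s) = (-4/11, 6/11).
The Hessian has f_{vv} = -10, f_{ss} = -2, f_{vs} = -3, giving D = 11 > 0 with f_{vv} < 0, so the point is a local maximum.
D = (-10)·(-2) − (-3)^2 = 11.

11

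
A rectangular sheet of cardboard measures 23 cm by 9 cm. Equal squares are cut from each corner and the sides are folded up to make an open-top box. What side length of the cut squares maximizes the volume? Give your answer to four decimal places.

With cut size x, the volume is V(x) = x(23 − 2x)(9 − 2x) for 0 < x < 4.5.
V'(x) = 12x^2 − 128x + 207. Setting V'(x) = 0 gives x ≈ 1.9875 (the root in (0, 4.5)).
V''(x) = 24x − 128 is negative there, so this is the maximum; V ≈ 190.0062.

1.9875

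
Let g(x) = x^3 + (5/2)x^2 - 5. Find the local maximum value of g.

-145/54

g'(x) = 3x^2 + 5x = 0 at x = -5/3, 0.
Since g''(x) = 6x + 5, we get g''(-5/3) = -5 < 0 ⇒ local maximum; g''(0) = 5 > 0 ⇒ local minimum.
The local maximum is g(-5/3) = -145/54.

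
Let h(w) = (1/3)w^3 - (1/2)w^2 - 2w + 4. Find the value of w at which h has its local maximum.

Critical points: h'(w) = w^2 - w - 2 vanishes at w = -1, 2.
Since h''(w) = 2w - 1, we get h''(-1) = -3 < 0 ⇒ local maximum; h''(2) = 3 > 0 ⇒ local minimum.
The local maximum is h(-1) = 31/6.

-1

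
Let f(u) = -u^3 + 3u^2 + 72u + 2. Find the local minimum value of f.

f'(u) = -3u^2 + 6u + 72 = 0 at u = -4, 6.
f''(u) = -6u + 6. f''(-4) = 30 > 0 ⇒ local minimum; f''(6) = -30 < 0 ⇒ local maximum.
The local minimum is f(-4) = -174.

-174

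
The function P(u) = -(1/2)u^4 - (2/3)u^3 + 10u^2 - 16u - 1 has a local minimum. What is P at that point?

Critical points: P'(u) = -2u^3 - 2u^2 + 20u - 16 vanishes at u = -4, 1, 2.
P''(u) = -6u^2 - 4u + 20. P''(-4) = -60 < 0 ⇒ local maximum; P''(1) = 10 > 0 ⇒ local minimum; P''(2) = -12 < 0 ⇒ local maximum.
The local minimum is P(1) = -49/6.

-49/6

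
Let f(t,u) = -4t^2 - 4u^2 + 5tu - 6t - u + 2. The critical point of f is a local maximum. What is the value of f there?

∂f/∂t = -8t + 5u - 6 = 0 and ∂f/∂u = 5t - 8u - 1 = 0, so (t, u) = (-53/39, -38/39).
The Hessian has f_{tt} = -8, f_{uu} = -8, f_{tu} = 5, giving D = 39 > 0 with f_{tt} < 0, so the point is a local maximum.
f(-53/39, -38/39) = 256/39.

256/39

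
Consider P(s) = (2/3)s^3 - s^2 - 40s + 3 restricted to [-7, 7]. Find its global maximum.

The derivative is 2s^2 - 2s - 40, which vanishes at s = -4 and s = 5.
Candidates: P(-7) = 16/3,  P(-4) = 313/3,  P(5) = -416/3,  P(7) = -292/3.
So the maximum is P(-4) = 313/3.

313/3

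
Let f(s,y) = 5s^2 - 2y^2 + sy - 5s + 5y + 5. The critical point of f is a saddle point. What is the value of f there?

∂f/∂s = 10s + y - 5 = 0 and ∂f/∂y = s - 4y + 5 = 0, so (s, y) = (15/41, 55/41).
The Hessian has f_{ss} = 10, f_{yy} = -4, f_{sy} = 1, giving D = -41 < 0, so the point is a saddle point.
f(15/41, 55/41) = 305/41.

305/41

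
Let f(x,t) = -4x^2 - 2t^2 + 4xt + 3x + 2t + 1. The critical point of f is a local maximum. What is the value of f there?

37/8

∂f/∂x = -8x + 4t + 3 = 0 and ∂f/∂t = 4x - 4t + 2 = 0, so (x, t) = (5/4, 7/4).
The Hessian has f_{xx} = -8, f_{tt} = -4, f_{xt} = 4, giving D = 16 > 0 with f_{xx} < 0, so the point is a local maximum.
f(5/4, 7/4) = 37/8.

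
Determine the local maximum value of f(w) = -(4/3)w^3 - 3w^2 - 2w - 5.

-55/12

f'(w) = -4w^2 - 6w - 2. Setting f'(w) = 0 gives w ∈ {-1, -1/2}.
Since f''(w) = -8w - 6, we get f''(-1) = 2 > 0 ⇒ local minimum; f''(-1/2) = -2 < 0 ⇒ local maximum.
The local maximum is f(-1/2) = -55/12.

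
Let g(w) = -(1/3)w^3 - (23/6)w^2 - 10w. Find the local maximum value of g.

g'(w) = -w^2 - (23/3)w - 10 = 0 at w = -6, -5/3.
Since g''(w) = -2w - 23/3, we get g''(-6) = 13/3 > 0 ⇒ local minimum; g''(-5/3) = -13/3 < 0 ⇒ local maximum.
So the local maximum value is g(-5/3) = 1225/162.

1225/162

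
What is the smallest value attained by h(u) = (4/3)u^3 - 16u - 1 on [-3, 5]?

Differentiating, h'(u) = 4u^2 - 16; which vanishes at u = -2 and u = 2.
Compare values at every candidate in [-3, 5]: h(-3) = 11,  h(-2) = 61/3,  h(2) = -67/3,  h(5) = 257/3.
The minimum over the interval is -67/3, attained at u = 2.

-67/3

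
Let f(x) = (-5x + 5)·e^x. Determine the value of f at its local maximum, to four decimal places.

Differentiating with the product rule gives f'(x) = (-5x)·e^x. Since e^x > 0, the only critical point is x = 0.
f''(0) has the same sign as -5 < 0, so this is a local maximum.
f(0) = (5)·e^(0) ≈ 5.0000.

5.0000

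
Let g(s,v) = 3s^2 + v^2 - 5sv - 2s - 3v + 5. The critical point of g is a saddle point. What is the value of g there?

∂g/∂s = 6s - 5v - 2 = 0 and ∂g/∂v = -5s + 2v - 3 = 0, so (s, v) = (-19/13, -28/13).
The Hessian has g_{ss} = 6, g_{vv} = 2, g_{sv} = -5, giving D = -13 < 0, so the point is a saddle point.
g(-19/13, -28/13) = 126/13.

126/13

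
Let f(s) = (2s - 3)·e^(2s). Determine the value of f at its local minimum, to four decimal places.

f'(s) = 2·e^(2s) + (2s - 3)·2·e^(2s) = (4s - 4)·e^(2s). Since e^(2s) > 0, the only critical point is s = 1.
f''(1) has the same sign as 4 > 0, so this is a local minimum.
f(1) = (-1)·e^(2) ≈ -7.3891.

-7.3891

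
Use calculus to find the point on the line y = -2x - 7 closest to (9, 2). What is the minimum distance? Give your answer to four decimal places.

12.0748

Minimize D(x)^2 = (x - 9)^2 + (-2x - 9)^2.
d/dx[D^2] = 2(x - 9) + 2·(-2)·(-2x - 9) = 0 ⇒ x = -9/5.
Then y = -17/5 and the distance is √(729/5) ≈ 12.0748.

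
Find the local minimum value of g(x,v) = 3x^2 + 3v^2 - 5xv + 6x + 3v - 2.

∂g/∂x = 6x - 5v + 6 = 0 and ∂g/∂v = -5x + 6v + 3 = 0, so (x, v) = (-51/11, -48/11).
The Hessian has g_{xx} = 6, g_{vv} = 6, g_{xv} = -5, giving D = 11 > 0 with g_{xx} > 0, so the point is a local minimum.
g(-51/11, -48/11) = -247/11.

-247/11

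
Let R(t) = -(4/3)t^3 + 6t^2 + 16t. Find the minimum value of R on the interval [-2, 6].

The derivative is -4t^2 + 12t + 16, which vanishes at t = -1 and t = 4.
Compare values at every candidate in [-2, 6]: R(-2) = 8/3, R(-1) = -26/3, R(4) = 224/3, R(6) = 24.
Hence the absolute minimum is -26/3 at t = -1.

-26/3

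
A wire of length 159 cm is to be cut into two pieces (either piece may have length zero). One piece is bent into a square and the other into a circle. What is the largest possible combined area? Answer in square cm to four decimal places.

Let x be the length used for the square. Square side x/4; circle radius (159−x)/(2π).
A(x) = (x/4)² + π·((159−x)/(2π))² = x²/16 + (159−x)²/(4π) for 0 ≤ x ≤ 159. A'(x) = x/8 − (159−x)/(2π) = 0 gives x = 4·159/(π+4) ≈ 89.0558.
A'' > 0, so the interior critical point is a minimum; the maximum is at an endpoint. A(0) = 2011.7981 and A(159) = 1580.0625, so the largest area is 2011.7981.

2011.7981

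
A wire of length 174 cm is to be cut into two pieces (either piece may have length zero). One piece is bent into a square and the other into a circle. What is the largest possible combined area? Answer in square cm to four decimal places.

2409.2875

Let x be the length used for the square. Square side x/4; circle radius (174−x)/(2π).
A(x) = (x/4)² + π·((174−x)/(2π))² = x²/16 + (174−x)²/(4π) for 0 ≤ x ≤ 174. A'(x) = x/8 − (174−x)/(2π) = 0 gives x = 4·174/(π+4) ≈ 97.4573.
A'' > 0, so the interior critical point is a minimum; the maximum is at an endpoint. A(0) = 2409.2875 and A(174) = 1892.2500, so the largest area is 2409.2875.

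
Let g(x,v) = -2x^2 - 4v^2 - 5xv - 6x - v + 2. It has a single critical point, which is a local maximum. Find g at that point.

130/7

∂g/∂x = -4x - 5v - 6 = 0 and ∂g/∂v = -5x - 8v - 1 = 0, so (x, v) = (-43/7, 26/7).
The Hessian has g_{xx} = -4, g_{vv} = -8, g_{xv} = -5, giving D = 7 > 0 with g_{xx} < 0, so the point is a local maximum.
g(-43/7, 26/7) = 130/7.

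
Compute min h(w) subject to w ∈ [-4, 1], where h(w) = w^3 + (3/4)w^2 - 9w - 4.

h'(w) = 3w^2 + (3/2)w - 9, whose only zero in [-4, 1] is w = -2.
Compare values at every candidate in [-4, 1]: h(-4) = -20; h(-2) = 9; h(1) = -45/4.
So the minimum is h(-4) = -20.

-20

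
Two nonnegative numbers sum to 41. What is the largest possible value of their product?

With x + y = 41, the product is P(x) = x(41 − x).
P'(x) = 41 − 2x = 0 gives x = 41/2; P'' = −2 < 0, so this is the maximum.
P = 41/2·41/2 = 1681/4.

1681/4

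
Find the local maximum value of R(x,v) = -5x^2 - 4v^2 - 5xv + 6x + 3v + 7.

∂R/∂x = -10x - 5v + 6 = 0 and ∂R/∂v = -5x - 8v + 3 = 0, so (x, v) = (3/5, 0).
The Hessian has R_{xx} = -10, R_{vv} = -8, R_{xv} = -5, giving D = 55 > 0 with R_{xx} < 0, so the point is a local maximum.
R(3/5, 0) = 44/5.

44/5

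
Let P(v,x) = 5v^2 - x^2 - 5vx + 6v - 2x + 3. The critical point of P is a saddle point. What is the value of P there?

∂P/∂v = 10v - 5x + 6 = 0 and ∂P/∂x = -5v - 2x - 2 = 0, so (v, x) = (-22/45, 2/9).
The Hessian has P_{vv} = 10, P_{xx} = -2, P_{vx} = -5, giving D = -45 < 0, so the point is a saddle point.
P(-22/45, 2/9) = 59/45.

59/45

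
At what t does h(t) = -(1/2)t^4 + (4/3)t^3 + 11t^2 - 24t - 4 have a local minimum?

h'(t) = -2t^3 + 4t^2 + 22t - 24. Setting h'(t) = 0 gives t ∈ {-3, 1, 4}.
Second-derivative test with h''(t) = -6t^2 + 8t + 22: h''(-3) = -56 < 0 ⇒ local maximum; h''(1) = 24 > 0 ⇒ local minimum; h''(4) = -42 < 0 ⇒ local maximum.
The local minimum is h(1) = -97/6.

1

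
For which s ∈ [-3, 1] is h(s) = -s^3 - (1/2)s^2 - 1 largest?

The derivative is -3s^2 - s, which vanishes at s = -1/3 and s = 0.
Candidates: h(-3) = 43/2, h(-1/3) = -55/54, h(0) = -1, h(1) = -5/2.
So the maximum is h(-3) = 43/2.

-3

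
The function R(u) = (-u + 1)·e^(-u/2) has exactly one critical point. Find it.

By the product rule, R'(u) = ((1/2)u - 3/2)·e^(-u/2). Since e^(-u/2) > 0, the only critical point is u = 3.
R''(3) has the same sign as 1/2 > 0, so this is a local minimum.
R(3) = (-2)·e^(-3/2) ≈ -0.4463.

3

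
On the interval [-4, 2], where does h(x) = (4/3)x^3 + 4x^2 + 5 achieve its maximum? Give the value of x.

Differentiating, h'(x) = 4x^2 + 8x; which vanishes at x = -2 and x = 0.
Compare values at every candidate in [-4, 2]: h(-4) = -49/3; h(-2) = 31/3; h(0) = 5; h(2) = 95/3.
Hence the absolute maximum is 95/3 at x = 2.

2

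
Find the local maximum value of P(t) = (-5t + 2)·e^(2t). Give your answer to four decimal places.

2.0468

By the product rule, P'(t) = (-10t - 1)·e^(2t). Since e^(2t) > 0, the only critical point is t = -1/10.
P''(-1/10) has the same sign as -10 < 0, so this is a local maximum.
P(-1/10) = (5/2)·e^(-1/5) ≈ 2.0468.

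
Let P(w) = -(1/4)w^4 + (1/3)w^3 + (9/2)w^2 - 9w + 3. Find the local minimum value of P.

-17/12

P'(w) = -w^3 + w^2 + 9w - 9 = 0 at w = -3, 1, 3.
Since P''(w) = -3w^2 + 2w + 9, we get P''(-3) = -24 < 0 ⇒ local maximum; P''(1) = 8 > 0 ⇒ local minimum; P''(3) = -12 < 0 ⇒ local maximum.
Thus P has its local minimum at w = 1, with value -17/12.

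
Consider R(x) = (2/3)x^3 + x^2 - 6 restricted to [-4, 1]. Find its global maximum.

-13/3

R'(x) = 2x^2 + 2x, which vanishes at x = -1 and x = 0.
Candidates: R(-4) = -98/3, R(-1) = -17/3, R(0) = -6, R(1) = -13/3.
So the maximum is R(1) = -13/3.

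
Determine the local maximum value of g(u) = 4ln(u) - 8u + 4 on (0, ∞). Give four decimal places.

-2.7726

g'(u) = 4/u − 8 = 0 gives u = 1/2.
g''(u) = -4/u², which is negative for u > 0, so this is a local maximum.
g(1/2) = 4·ln(1/2) - 4 + 4 ≈ -2.7726.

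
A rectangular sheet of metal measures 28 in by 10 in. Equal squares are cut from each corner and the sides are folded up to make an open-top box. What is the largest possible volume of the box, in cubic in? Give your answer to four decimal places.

With cut size x, the volume is V(x) = x(28 − 2x)(10 − 2x) for 0 < x < 5.
V'(x) = 12x^2 − 152x + 280. Setting V'(x) = 0 gives x ≈ 2.2373 (the root in (0, 5)).
V''(x) = 24x − 152 is negative there, so this is the maximum; V ≈ 290.8205.

290.8205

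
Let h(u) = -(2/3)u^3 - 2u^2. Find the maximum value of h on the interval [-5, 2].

Differentiating, h'(u) = -2u^2 - 4u; which vanishes at u = -2 and u = 0.
Candidates: h(-5) = 100/3, h(-2) = -8/3, h(0) = 0, h(2) = -40/3.
The maximum over the interval is 100/3, attained at u = -5.

100/3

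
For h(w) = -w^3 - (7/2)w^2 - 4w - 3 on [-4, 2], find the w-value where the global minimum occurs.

2

The derivative is -3w^2 - 7w - 4, which vanishes at w = -4/3 and w = -1.
Candidates: h(-4) = 21; h(-4/3) = -41/27; h(-1) = -3/2; h(2) = -33.
So the minimum is h(2) = -33.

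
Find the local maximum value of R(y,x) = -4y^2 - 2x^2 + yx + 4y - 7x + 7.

∂R/∂y = -8y + x + 4 = 0 and ∂R/∂x = y - 4x - 7 = 0, so (y, x) = (9/31, -52/31).
The Hessian has R_{yy} = -8, R_{xx} = -4, R_{yx} = 1, giving D = 31 > 0 with R_{yy} < 0, so the point is a local maximum.
R(9/31, -52/31) = 417/31.

417/31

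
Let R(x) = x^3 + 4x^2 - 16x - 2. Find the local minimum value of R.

R'(x) = 3x^2 + 8x - 16 = 0 at x = -4, 4/3.
R''(x) = 6x + 8. R''(-4) = -16 < 0 ⇒ local maximum; R''(4/3) = 16 > 0 ⇒ local minimum.
Thus R has its local minimum at x = 4/3, with value -374/27.

-374/27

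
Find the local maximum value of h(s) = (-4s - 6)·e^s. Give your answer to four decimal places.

0.3283

h'(s) = (-4)·e^s + (-4s - 6)·1·e^s = (-4s - 10)·e^s. Since e^s > 0, the only critical point is s = -5/2.
h''(-5/2) has the same sign as -4 < 0, so this is a local maximum.
h(-5/2) = (4)·e^(-5/2) ≈ 0.3283.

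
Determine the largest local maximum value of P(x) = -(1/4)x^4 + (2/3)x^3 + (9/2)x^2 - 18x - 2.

217/4

P'(x) = -x^3 + 2x^2 + 9x - 18. Setting P'(x) = 0 gives x ∈ {-3, 2, 3}.
Second-derivative test with P''(x) = -3x^2 + 4x + 9: P''(-3) = -30 < 0 ⇒ local maximum; P''(2) = 5 > 0 ⇒ local minimum; P''(3) = -6 < 0 ⇒ local maximum.
Thus P has its largest local maximum at x = -3, with value 217/4.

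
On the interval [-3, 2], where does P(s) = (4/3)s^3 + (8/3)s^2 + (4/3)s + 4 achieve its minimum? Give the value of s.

Differentiating, P'(s) = 4s^2 + (16/3)s + 4/3; which vanishes at s = -1 and s = -1/3.
Evaluating at the critical points and endpoints: P(-3) = -12; P(-1) = 4; P(-1/3) = 308/81; P(2) = 28.
So the minimum is P(-3) = -12.

-3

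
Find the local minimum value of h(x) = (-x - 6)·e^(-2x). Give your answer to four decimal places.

-29937.0709

Differentiating with the product rule gives h'(x) = (2x + 11)·e^(-2x). Since e^(-2x) > 0, the only critical point is x = -11/2.
h''(-11/2) has the same sign as 2 > 0, so this is a local minimum.
h(-11/2) = (-1/2)·e^(11) ≈ -29937.0709.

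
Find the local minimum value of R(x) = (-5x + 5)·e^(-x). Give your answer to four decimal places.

R'(x) = (-5)·e^(-x) + (-5x + 5)·(-1)·e^(-x) = (5x - 10)·e^(-x). Since e^(-x) > 0, the only critical point is x = 2.
R''(2) has the same sign as 5 > 0, so this is a local minimum.
R(2) = (-5)·e^(-2) ≈ -0.6767.

-0.6767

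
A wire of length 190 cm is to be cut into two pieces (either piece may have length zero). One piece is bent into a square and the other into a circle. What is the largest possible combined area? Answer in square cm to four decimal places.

Let x be the length used for the square. Square side x/4; circle radius (190−x)/(2π).
A(x) = (x/4)² + π·((190−x)/(2π))² = x²/16 + (190−x)²/(4π) for 0 ≤ x ≤ 190. A'(x) = x/8 − (190−x)/(2π) = 0 gives x = 4·190/(π+4) ≈ 106.4188.
A'' > 0, so the interior critical point is a minimum; the maximum is at an endpoint. A(0) = 2872.7467 and A(190) = 2256.2500, so the largest area is 2872.7467.

2872.7467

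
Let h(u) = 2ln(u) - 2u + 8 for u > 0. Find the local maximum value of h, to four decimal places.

h'(u) = 2/u − 2 = 0 gives u = 1.
h''(u) = -2/u², which is negative for u > 0, so this is a local maximum.
h(1) = 2·ln(1) - 2 + 8 ≈ 6.0000.

6.0000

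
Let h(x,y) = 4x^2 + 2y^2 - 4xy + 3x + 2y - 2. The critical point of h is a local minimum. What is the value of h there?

-45/8

∂h/∂x = 8x - 4y + 3 = 0 and ∂h/∂y = -4x + 4y + 2 = 0, so (x, y) = (-5/4, -7/4).
The Hessian has h_{xx} = 8, h_{yy} = 4, h_{xy} = -4, giving D = 16 > 0 with h_{xx} > 0, so the point is a local minimum.
h(-5/4, -7/4) = -45/8.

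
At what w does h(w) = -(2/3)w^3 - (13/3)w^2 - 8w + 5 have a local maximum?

Critical points: h'(w) = -2w^2 - (26/3)w - 8 vanishes at w = -3, -4/3.
Since h''(w) = -4w - 26/3, we get h''(-3) = 10/3 > 0 ⇒ local minimum; h''(-4/3) = -10/3 < 0 ⇒ local maximum.
So the local maximum value is h(-4/3) = 773/81.

-4/3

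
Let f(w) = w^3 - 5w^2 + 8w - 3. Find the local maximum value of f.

31/27

Critical points: f'(w) = 3w^2 - 10w + 8 vanishes at w = 4/3, 2.
Since f''(w) = 6w - 10, we get f''(4/3) = -2 < 0 ⇒ local maximum; f''(2) = 2 > 0 ⇒ local minimum.
The local maximum is f(4/3) = 31/27.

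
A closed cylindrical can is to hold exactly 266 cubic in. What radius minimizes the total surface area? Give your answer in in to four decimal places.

3.4852

With radius r and height h, πr²h = 266 so h = 266/(πr²), and S(r) = 2πr² + 2πrh = 2πr² + 2·266/r.
S'(r) = 4πr − 2·266/r² = 0 ⇒ r³ = 266/(2π), so r ≈ 3.4852 and h = 2r ≈ 6.9705.
S''(r) = 4π + 4·266/r³ > 0, so this is the minimum; S ≈ 228.9649.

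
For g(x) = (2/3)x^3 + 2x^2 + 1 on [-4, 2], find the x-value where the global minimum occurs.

g'(x) = 2x^2 + 4x, which vanishes at x = -2 and x = 0.
Compare values at every candidate in [-4, 2]: g(-4) = -29/3,  g(-2) = 11/3,  g(0) = 1,  g(2) = 43/3.
So the minimum is g(-4) = -29/3.

-4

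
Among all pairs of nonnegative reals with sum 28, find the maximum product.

196

With x + y = 28, the product is P(x) = x(28 − x).
P'(x) = 28 − 2x = 0 gives x = 14; P'' = −2 < 0, so this is the maximum.
P = 14·14 = 196.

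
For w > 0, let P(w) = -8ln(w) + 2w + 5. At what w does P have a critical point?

P'(w) = -8/w + 2 = 0 gives w = 4.
P''(w) = 8/w², which is positive for w > 0, so this is a local minimum.
P(4) = -8·ln(4) + 8 + 5 ≈ 1.9096.

4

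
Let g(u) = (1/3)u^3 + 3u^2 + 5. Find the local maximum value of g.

g'(u) = u^2 + 6u. Setting g'(u) = 0 gives u ∈ {-6, 0}.
Second-derivative test with g''(u) = 2u + 6: g''(-6) = -6 < 0 ⇒ local maximum; g''(0) = 6 > 0 ⇒ local minimum.
Thus g has its local maximum at u = -6, with value 41.

41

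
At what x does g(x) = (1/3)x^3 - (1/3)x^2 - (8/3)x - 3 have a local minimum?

2

g'(x) = x^2 - (2/3)x - 8/3. Setting g'(x) = 0 gives x ∈ {-4/3, 2}.
Since g''(x) = 2x - 2/3, we get g''(-4/3) = -10/3 < 0 ⇒ local maximum; g''(2) = 10/3 > 0 ⇒ local minimum.
The local minimum is g(2) = -7.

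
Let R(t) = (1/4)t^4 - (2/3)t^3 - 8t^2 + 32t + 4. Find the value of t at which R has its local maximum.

2

R'(t) = t^3 - 2t^2 - 16t + 32. Setting R'(t) = 0 gives t ∈ {-4, 2, 4}.
Since R''(t) = 3t^2 - 4t - 16, we get R''(-4) = 48 > 0 ⇒ local minimum; R''(2) = -12 < 0 ⇒ local maximum; R''(4) = 16 > 0 ⇒ local minimum.
The local maximum is R(2) = 104/3.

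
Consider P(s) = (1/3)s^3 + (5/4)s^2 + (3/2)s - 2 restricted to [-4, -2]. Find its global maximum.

-8/3

P'(s) = s^2 + (5/2)s + 3/2, which has no zeros in [-4, -2].
Candidates: P(-4) = -28/3, P(-2) = -8/3.
So the maximum is P(-2) = -8/3.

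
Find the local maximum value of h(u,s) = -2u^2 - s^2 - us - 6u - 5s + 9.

∂h/∂u = -4u - s - 6 = 0 and ∂h/∂s = -u - 2s - 5 = 0, so (u, s) = (-1, -2).
The Hessian has h_{uu} = -4, h_{ss} = -2, h_{us} = -1, giving D = 7 > 0 with h_{uu} < 0, so the point is a local maximum.
h(-1, -2) = 17.

17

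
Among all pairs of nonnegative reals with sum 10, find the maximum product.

25

With x + y = 10, the product is P(x) = x(10 − x).
P'(x) = 10 − 2x = 0 gives x = 5; P'' = −2 < 0, so this is the maximum.
P = 5·5 = 25.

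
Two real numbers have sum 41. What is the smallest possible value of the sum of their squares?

1681/2

With a + b = 41, a^2 + b^2 = a^2 + (41 − a)^2.
The derivative 2a − 2(41 − a) = 4a − 82 vanishes at a = 41/2; second derivative 4 > 0, a minimum.
The minimum is 2·(41/2)^2 = 1681/2.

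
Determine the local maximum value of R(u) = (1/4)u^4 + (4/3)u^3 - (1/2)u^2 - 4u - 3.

R'(u) = u^3 + 4u^2 - u - 4 = 0 at u = -4, -1, 1.
Second-derivative test with R''(u) = 3u^2 + 8u - 1: R''(-4) = 15 > 0 ⇒ local minimum; R''(-1) = -6 < 0 ⇒ local maximum; R''(1) = 10 > 0 ⇒ local minimum.
So the local maximum value is R(-1) = -7/12.

-7/12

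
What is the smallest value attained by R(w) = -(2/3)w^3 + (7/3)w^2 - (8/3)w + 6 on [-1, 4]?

-10

R'(w) = -2w^2 + (14/3)w - 8/3, which vanishes at w = 1 and w = 4/3.
Candidates: R(-1) = 35/3, R(1) = 5, R(4/3) = 406/81, R(4) = -10.
Hence the absolute minimum is -10 at w = 4.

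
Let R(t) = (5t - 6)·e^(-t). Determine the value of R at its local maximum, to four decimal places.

R'(t) = 5·e^(-t) + (5t - 6)·(-1)·e^(-t) = (-5t + 11)·e^(-t). Since e^(-t) > 0, the only critical point is t = 11/5.
R''(11/5) has the same sign as -5 < 0, so this is a local maximum.
R(11/5) = (5)·e^(-11/5) ≈ 0.5540.

0.5540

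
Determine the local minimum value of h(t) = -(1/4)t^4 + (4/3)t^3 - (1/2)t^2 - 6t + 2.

Critical points: h'(t) = -t^3 + 4t^2 - t - 6 vanishes at t = -1, 2, 3.
h''(t) = -3t^2 + 8t - 1. h''(-1) = -12 < 0 ⇒ local maximum; h''(2) = 3 > 0 ⇒ local minimum; h''(3) = -4 < 0 ⇒ local maximum.
So the local minimum value is h(2) = -16/3.

-16/3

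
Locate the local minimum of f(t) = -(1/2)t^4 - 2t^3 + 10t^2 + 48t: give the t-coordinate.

-2

Critical points: f'(t) = -2t^3 - 6t^2 + 20t + 48 vanishes at t = -4, -2, 3.
Second-derivative test with f''(t) = -6t^2 - 12t + 20: f''(-4) = -28 < 0 ⇒ local maximum; f''(-2) = 20 > 0 ⇒ local minimum; f''(3) = -70 < 0 ⇒ local maximum.
The local minimum is f(-2) = -48.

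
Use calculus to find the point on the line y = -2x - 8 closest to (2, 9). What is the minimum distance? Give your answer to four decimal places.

Minimize D(x)^2 = (x - 2)^2 + (-2x - 17)^2.
d/dx[D^2] = 2(x - 2) + 2·(-2)·(-2x - 17) = 0 ⇒ x = -32/5.
Then y = 24/5 and the distance is √(441/5) ≈ 9.3915.

9.3915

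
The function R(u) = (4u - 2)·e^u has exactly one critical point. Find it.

-1/2

By the product rule, R'(u) = (4u + 2)·e^u. Since e^u > 0, the only critical point is u = -1/2.
R''(-1/2) has the same sign as 4 > 0, so this is a local minimum.
R(-1/2) = (-4)·e^(-1/2) ≈ -2.4261.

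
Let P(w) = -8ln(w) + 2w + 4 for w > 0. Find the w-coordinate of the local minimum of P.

4

P'(w) = -8/w + 2 = 0 gives w = 4.
P''(w) = 8/w², which is positive for w > 0, so this is a local minimum.
P(4) = -8·ln(4) + 8 + 4 ≈ 0.9096.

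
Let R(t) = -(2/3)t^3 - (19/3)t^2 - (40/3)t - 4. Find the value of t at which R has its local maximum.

-4/3

R'(t) = -2t^2 - (38/3)t - 40/3. Setting R'(t) = 0 gives t ∈ {-5, -4/3}.
Second-derivative test with R''(t) = -4t - 38/3: R''(-5) = 22/3 > 0 ⇒ local minimum; R''(-4/3) = -22/3 < 0 ⇒ local maximum.
The local maximum is R(-4/3) = 332/81.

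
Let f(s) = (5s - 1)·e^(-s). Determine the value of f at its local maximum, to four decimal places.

1.5060

By the product rule, f'(s) = (-5s + 6)·e^(-s). Since e^(-s) > 0, the only critical point is s = 6/5.
f''(6/5) has the same sign as -5 < 0, so this is a local maximum.
f(6/5) = (5)·e^(-6/5) ≈ 1.5060.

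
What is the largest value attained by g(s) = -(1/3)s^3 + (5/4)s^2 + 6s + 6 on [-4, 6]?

g'(s) = -s^2 + (5/2)s + 6, which vanishes at s = -3/2 and s = 4.
Candidates: g(-4) = 70/3, g(-3/2) = 15/16, g(4) = 86/3, g(6) = 15.
So the maximum is g(4) = 86/3.

86/3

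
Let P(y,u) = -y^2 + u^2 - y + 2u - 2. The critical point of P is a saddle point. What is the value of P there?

-11/4

∂P/∂y = -2y - 1 = 0 and ∂P/∂u = 2u + 2 = 0, so (y, u) = (-1/2, -1).
The Hessian has P_{yy} = -2, P_{uu} = 2, P_{yu} = 0, giving D = -4 < 0, so the point is a saddle point.
P(-1/2, -1) = -11/4.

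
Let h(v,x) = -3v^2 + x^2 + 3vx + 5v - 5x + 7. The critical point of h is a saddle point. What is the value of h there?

∂h/∂v = -6v + 3x + 5 = 0 and ∂h/∂x = 3v + 2x - 5 = 0, so (v, x) = (25/21, 5/7).
The Hessian has h_{vv} = -6, h_{xx} = 2, h_{vx} = 3, giving D = -21 < 0, so the point is a saddle point.
h(25/21, 5/7) = 172/21.

172/21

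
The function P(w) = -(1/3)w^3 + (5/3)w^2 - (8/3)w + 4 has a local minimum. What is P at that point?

212/81

Critical points: P'(w) = -w^2 + (10/3)w - 8/3 vanishes at w = 4/3, 2.
P''(w) = -2w + 10/3. P''(4/3) = 2/3 > 0 ⇒ local minimum; P''(2) = -2/3 < 0 ⇒ local maximum.
The local minimum is P(4/3) = 212/81.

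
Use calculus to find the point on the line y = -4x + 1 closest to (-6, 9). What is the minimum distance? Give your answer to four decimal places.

Minimize D(x)^2 = (x + 6)^2 + (-4x - 8)^2.
d/dx[D^2] = 2(x + 6) + 2·(-4)·(-4x - 8) = 0 ⇒ x = -38/17.
Then y = 169/17 and the distance is √(256/17) ≈ 3.8806.

3.8806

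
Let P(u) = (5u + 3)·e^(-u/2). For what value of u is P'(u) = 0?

7/5

By the product rule, P'(u) = (-(5/2)u + 7/2)·e^(-u/2). Since e^(-u/2) > 0, the only critical point is u = 7/5.
P''(7/5) has the same sign as -5/2 < 0, so this is a local maximum.
P(7/5) = (10)·e^(-7/10) ≈ 4.9659.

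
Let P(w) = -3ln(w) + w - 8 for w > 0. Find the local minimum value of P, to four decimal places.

-8.2958

P'(w) = -3/w + 1 = 0 gives w = 3.
P''(w) = 3/w², which is positive for w > 0, so this is a local minimum.
P(3) = -3·ln(3) + 3 - 8 ≈ -8.2958.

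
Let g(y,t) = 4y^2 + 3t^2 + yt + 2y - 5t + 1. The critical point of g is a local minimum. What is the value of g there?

∂g/∂y = 8y + t + 2 = 0 and ∂g/∂t = y + 6t - 5 = 0, so (y, t) = (-17/47, 42/47).
The Hessian has g_{yy} = 8, g_{tt} = 6, g_{yt} = 1, giving D = 47 > 0 with g_{yy} > 0, so the point is a local minimum.
g(-17/47, 42/47) = -75/47.

-75/47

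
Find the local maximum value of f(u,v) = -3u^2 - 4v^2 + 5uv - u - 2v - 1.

∂f/∂u = -6u + 5v - 1 = 0 and ∂f/∂v = 5u - 8v - 2 = 0, so (u, v) = (-18/23, -17/23).
The Hessian has f_{uu} = -6, f_{vv} = -8, f_{uv} = 5, giving D = 23 > 0 with f_{uu} < 0, so the point is a local maximum.
f(-18/23, -17/23) = 3/23.

3/23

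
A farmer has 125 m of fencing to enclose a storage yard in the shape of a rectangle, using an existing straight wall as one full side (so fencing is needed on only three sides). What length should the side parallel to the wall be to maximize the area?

Let the sides perpendicular to the wall have length x and the parallel side y, so 2x + y = 125 and the area is A = xy = x(125 − 2x).
A'(x) = 125 − 4x = 0 gives x = 125/4, and A''(x) = −4 < 0 confirms a maximum.
Then y = 125 − 2·125/4 = 125/2 and A = 15625/8.

125/2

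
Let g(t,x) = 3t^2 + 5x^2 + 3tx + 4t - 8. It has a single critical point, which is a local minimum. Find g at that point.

-488/51

∂g/∂t = 6t + 3x + 4 = 0 and ∂g/∂x = 3t + 10x = 0, so (t, x) = (-40/51, 4/17).
The Hessian has g_{tt} = 6, g_{xx} = 10, g_{tx} = 3, giving D = 51 > 0 with g_{tt} > 0, so the point is a local minimum.
g(-40/51, 4/17) = -488/51.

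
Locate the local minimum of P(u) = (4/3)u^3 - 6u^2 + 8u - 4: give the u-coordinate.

2

P'(u) = 4u^2 - 12u + 8. Setting P'(u) = 0 gives u ∈ {1, 2}.
Since P''(u) = 8u - 12, we get P''(1) = -4 < 0 ⇒ local maximum; P''(2) = 4 > 0 ⇒ local minimum.
Thus P has its local minimum at u = 2, with value -4/3.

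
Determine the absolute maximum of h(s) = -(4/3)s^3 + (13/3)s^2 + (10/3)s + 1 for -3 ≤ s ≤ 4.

h'(s) = -4s^2 + (26/3)s + 10/3, which vanishes at s = -1/3 and s = 5/2.
Evaluating at the critical points and endpoints: h(-3) = 66, h(-1/3) = 34/81, h(5/2) = 187/12, h(4) = -5/3.
Hence the absolute maximum is 66 at s = -3.

66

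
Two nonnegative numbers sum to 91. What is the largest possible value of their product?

8281/4

With x + y = 91, the product is P(x) = x(91 − x).
P'(x) = 91 − 2x = 0 gives x = 91/2; P'' = −2 < 0, so this is the maximum.
P = 91/2·91/2 = 8281/4.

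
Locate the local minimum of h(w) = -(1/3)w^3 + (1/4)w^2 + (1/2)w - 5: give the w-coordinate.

-1/2

Critical points: h'(w) = -w^2 + (1/2)w + 1/2 vanishes at w = -1/2, 1.
Since h''(w) = -2w + 1/2, we get h''(-1/2) = 3/2 > 0 ⇒ local minimum; h''(1) = -3/2 < 0 ⇒ local maximum.
The local minimum is h(-1/2) = -247/48.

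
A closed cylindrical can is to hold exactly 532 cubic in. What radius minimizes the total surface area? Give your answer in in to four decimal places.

4.3911

With radius r and height h, πr²h = 532 so h = 532/(πr²), and S(r) = 2πr² + 2πrh = 2πr² + 2·532/r.
S'(r) = 4πr − 2·532/r² = 0 ⇒ r³ = 532/(2π), so r ≈ 4.3911 and h = 2r ≈ 8.7823.
S''(r) = 4π + 4·532/r³ > 0, so this is the minimum; S ≈ 363.4592.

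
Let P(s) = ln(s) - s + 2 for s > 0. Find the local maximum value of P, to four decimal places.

P'(s) = 1/s − 1 = 0 gives s = 1.
P''(s) = -1/s², which is negative for s > 0, so this is a local maximum.
P(1) = 1·ln(1) - 1 + 2 ≈ 1.0000.

1.0000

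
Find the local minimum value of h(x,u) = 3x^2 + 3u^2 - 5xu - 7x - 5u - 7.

-474/11

∂h/∂x = 6x - 5u - 7 = 0 and ∂h/∂u = -5x + 6u - 5 = 0, so (x, u) = (67/11, 65/11).
The Hessian has h_{xx} = 6, h_{uu} = 6, h_{xu} = -5, giving D = 11 > 0 with h_{xx} > 0, so the point is a local minimum.
h(67/11, 65/11) = -474/11.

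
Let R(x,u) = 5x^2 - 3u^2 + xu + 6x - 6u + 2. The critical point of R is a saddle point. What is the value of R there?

230/61

∂R/∂x = 10x + u + 6 = 0 and ∂R/∂u = x - 6u - 6 = 0, so (x, u) = (-30/61, -66/61).
The Hessian has R_{xx} = 10, R_{uu} = -6, R_{xu} = 1, giving D = -61 < 0, so the point is a saddle point.
R(-30/61, -66/61) = 230/61.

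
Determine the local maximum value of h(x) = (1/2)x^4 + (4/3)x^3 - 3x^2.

0

h'(x) = 2x^3 + 4x^2 - 6x. Setting h'(x) = 0 gives x ∈ {-3, 0, 1}.
Second-derivative test with h''(x) = 6x^2 + 8x - 6: h''(-3) = 24 > 0 ⇒ local minimum; h''(0) = -6 < 0 ⇒ local maximum; h''(1) = 8 > 0 ⇒ local minimum.
So the local maximum value is h(0) = 0.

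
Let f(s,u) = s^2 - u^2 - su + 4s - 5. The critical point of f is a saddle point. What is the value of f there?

∂f/∂s = 2s - u + 4 = 0 and ∂f/∂u = -s - 2u = 0, so (s, u) = (-8/5, 4/5).
The Hessian has f_{ss} = 2, f_{uu} = -2, f_{su} = -1, giving D = -5 < 0, so the point is a saddle point.
f(-8/5, 4/5) = -41/5.

-41/5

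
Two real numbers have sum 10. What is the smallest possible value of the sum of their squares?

With a + b = 10, a^2 + b^2 = a^2 + (10 − a)^2.
The derivative 2a − 2(10 − a) = 4a − 20 vanishes at a = 5; second derivative 4 > 0, a minimum.
The minimum is 2·(5)^2 = 50.

50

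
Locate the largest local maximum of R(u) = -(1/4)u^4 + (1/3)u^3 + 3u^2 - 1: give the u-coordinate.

Critical points: R'(u) = -u^3 + u^2 + 6u vanishes at u = -2, 0, 3.
Since R''(u) = -3u^2 + 2u + 6, we get R''(-2) = -10 < 0 ⇒ local maximum; R''(0) = 6 > 0 ⇒ local minimum; R''(3) = -15 < 0 ⇒ local maximum.
Thus R has its largest local maximum at u = 3, with value 59/4.

3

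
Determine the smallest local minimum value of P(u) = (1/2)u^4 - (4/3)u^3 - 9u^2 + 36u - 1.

-227/2

Critical points: P'(u) = 2u^3 - 4u^2 - 18u + 36 vanishes at u = -3, 2, 3.
P''(u) = 6u^2 - 8u - 18. P''(-3) = 60 > 0 ⇒ local minimum; P''(2) = -10 < 0 ⇒ local maximum; P''(3) = 12 > 0 ⇒ local minimum.
Thus P has its smallest local minimum at u = -3, with value -227/2.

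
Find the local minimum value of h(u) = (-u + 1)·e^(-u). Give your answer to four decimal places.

-0.1353

h'(u) = (-1)·e^(-u) + (-u + 1)·(-1)·e^(-u) = (u - 2)·e^(-u). Since e^(-u) > 0, the only critical point is u = 2.
h''(2) has the same sign as 1 > 0, so this is a local minimum.
h(2) = (-1)·e^(-2) ≈ -0.1353.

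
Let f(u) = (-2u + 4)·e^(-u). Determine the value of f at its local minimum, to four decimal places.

Differentiating with the product rule gives f'(u) = (2u - 6)·e^(-u). Since e^(-u) > 0, the only critical point is u = 3.
f''(3) has the same sign as 2 > 0, so this is a local minimum.
f(3) = (-2)·e^(-3) ≈ -0.0996.

-0.0996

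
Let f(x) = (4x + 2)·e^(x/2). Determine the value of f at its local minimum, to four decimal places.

f'(x) = 4·e^(x/2) + (4x + 2)·(1/2)·e^(x/2) = (2x + 5)·e^(x/2). Since e^(x/2) > 0, the only critical point is x = -5/2.
f''(-5/2) has the same sign as 2 > 0, so this is a local minimum.
f(-5/2) = (-8)·e^(-5/4) ≈ -2.2920.

-2.2920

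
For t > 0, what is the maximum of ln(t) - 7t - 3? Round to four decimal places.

R'(t) = 1/t − 7 = 0 gives t = 1/7.
R''(t) = -1/t², which is negative for t > 0, so this is a local maximum.
R(1/7) = 1·ln(1/7) - 1 - 3 ≈ -5.9459.

-5.9459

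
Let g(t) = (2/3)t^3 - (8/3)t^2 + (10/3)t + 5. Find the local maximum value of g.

g'(t) = 2t^2 - (16/3)t + 10/3 = 0 at t = 1, 5/3.
Second-derivative test with g''(t) = 4t - 16/3: g''(1) = -4/3 < 0 ⇒ local maximum; g''(5/3) = 4/3 > 0 ⇒ local minimum.
Thus g has its local maximum at t = 1, with value 19/3.

19/3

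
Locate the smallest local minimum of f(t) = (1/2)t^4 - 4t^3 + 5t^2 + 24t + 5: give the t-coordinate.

-1

f'(t) = 2t^3 - 12t^2 + 10t + 24. Setting f'(t) = 0 gives t ∈ {-1, 3, 4}.
f''(t) = 6t^2 - 24t + 10. f''(-1) = 40 > 0 ⇒ local minimum; f''(3) = -8 < 0 ⇒ local maximum; f''(4) = 10 > 0 ⇒ local minimum.
So the smallest local minimum value is f(-1) = -19/2.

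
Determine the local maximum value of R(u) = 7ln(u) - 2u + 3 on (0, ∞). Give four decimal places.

4.7693

R'(u) = 7/u − 2 = 0 gives u = 7/2.
R''(u) = -7/u², which is negative for u > 0, so this is a local maximum.
R(7/2) = 7·ln(7/2) - 7 + 3 ≈ 4.7693.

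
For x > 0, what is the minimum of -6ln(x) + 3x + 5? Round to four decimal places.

h'(x) = -6/x + 3 = 0 gives x = 2.
h''(x) = 6/x², which is positive for x > 0, so this is a local minimum.
h(2) = -6·ln(2) + 6 + 5 ≈ 6.8411.

6.8411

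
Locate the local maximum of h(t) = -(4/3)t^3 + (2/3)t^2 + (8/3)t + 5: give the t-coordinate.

1

h'(t) = -4t^2 + (4/3)t + 8/3. Setting h'(t) = 0 gives t ∈ {-2/3, 1}.
Since h''(t) = -8t + 4/3, we get h''(-2/3) = 20/3 > 0 ⇒ local minimum; h''(1) = -20/3 < 0 ⇒ local maximum.
So the local maximum value is h(1) = 7.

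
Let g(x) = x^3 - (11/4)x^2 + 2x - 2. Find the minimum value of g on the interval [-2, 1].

-25

Differentiating, g'(x) = 3x^2 - (11/2)x + 2; whose only zero in [-2, 1] is x = 1/2.
Candidates: g(-2) = -25; g(1/2) = -25/16; g(1) = -7/4.
Hence the absolute minimum is -25 at x = -2.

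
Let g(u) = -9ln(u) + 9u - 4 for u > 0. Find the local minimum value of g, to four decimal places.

5.0000

g'(u) = -9/u + 9 = 0 gives u = 1.
g''(u) = 9/u², which is positive for u > 0, so this is a local minimum.
g(1) = -9·ln(1) + 9 - 4 ≈ 5.0000.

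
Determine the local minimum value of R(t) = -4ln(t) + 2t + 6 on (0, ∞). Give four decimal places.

7.2274

R'(t) = -4/t + 2 = 0 gives t = 2.
R''(t) = 4/t², which is positive for t > 0, so this is a local minimum.
R(2) = -4·ln(2) + 4 + 6 ≈ 7.2274.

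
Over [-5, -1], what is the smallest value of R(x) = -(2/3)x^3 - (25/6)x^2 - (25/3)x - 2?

17/6

Differentiating, R'(x) = -2x^2 - (25/3)x - 25/3; which vanishes at x = -5/2 and x = -5/3.
Candidates: R(-5) = 113/6, R(-5/2) = 77/24, R(-5/3) = 551/162, R(-1) = 17/6.
So the minimum is R(-1) = 17/6.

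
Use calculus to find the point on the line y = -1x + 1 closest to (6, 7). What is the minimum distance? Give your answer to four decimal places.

8.4853

Minimize D(x)^2 = (x - 6)^2 + (-x - 6)^2.
d/dx[D^2] = 2(x - 6) + 2·(-1)·(-x - 6) = 0 ⇒ x = 0.
Then y = 1 and the distance is √(72) ≈ 8.4853.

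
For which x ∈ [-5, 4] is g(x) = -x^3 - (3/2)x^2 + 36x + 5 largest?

3

Differentiating, g'(x) = -3x^2 - 3x + 36; which vanishes at x = -4 and x = 3.
Candidates: g(-5) = -175/2; g(-4) = -99; g(3) = 145/2; g(4) = 61.
The maximum over the interval is 145/2, attained at x = 3.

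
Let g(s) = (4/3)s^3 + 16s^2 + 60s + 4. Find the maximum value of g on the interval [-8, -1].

The derivative is 4s^2 + 32s + 60, which vanishes at s = -5 and s = -3.
Compare values at every candidate in [-8, -1]: g(-8) = -404/3; g(-5) = -188/3; g(-3) = -68; g(-1) = -124/3.
The maximum over the interval is -124/3, attained at s = -1.

-124/3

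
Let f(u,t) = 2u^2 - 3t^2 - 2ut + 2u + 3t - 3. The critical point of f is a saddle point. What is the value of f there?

∂f/∂u = 4u - 2t + 2 = 0 and ∂f/∂t = -2u - 6t + 3 = 0, so (u, t) = (-3/14, 4/7).
The Hessian has f_{uu} = 4, f_{tt} = -6, f_{ut} = -2, giving D = -28 < 0, so the point is a saddle point.
f(-3/14, 4/7) = -33/14.

-33/14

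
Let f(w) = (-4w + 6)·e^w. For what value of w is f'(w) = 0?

By the product rule, f'(w) = (-4w + 2)·e^w. Since e^w > 0, the only critical point is w = 1/2.
f''(1/2) has the same sign as -4 < 0, so this is a local maximum.
f(1/2) = (4)·e^(1/2) ≈ 6.5949.

1/2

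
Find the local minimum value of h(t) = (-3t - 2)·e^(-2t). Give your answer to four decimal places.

-2.0934

h'(t) = (-3)·e^(-2t) + (-3t - 2)·(-2)·e^(-2t) = (6t + 1)·e^(-2t). Since e^(-2t) > 0, the only critical point is t = -1/6.
h''(-1/6) has the same sign as 6 > 0, so this is a local minimum.
h(-1/6) = (-3/2)·e^(1/3) ≈ -2.0934.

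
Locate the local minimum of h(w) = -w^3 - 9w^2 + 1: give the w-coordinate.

h'(w) = -3w^2 - 18w = 0 at w = -6, 0.
Second-derivative test with h''(w) = -6w - 18: h''(-6) = 18 > 0 ⇒ local minimum; h''(0) = -18 < 0 ⇒ local maximum.
So the local minimum value is h(-6) = -107.

-6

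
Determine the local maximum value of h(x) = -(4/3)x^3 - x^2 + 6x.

h'(x) = -4x^2 - 2x + 6. Setting h'(x) = 0 gives x ∈ {-3/2, 1}.
Since h''(x) = -8x - 2, we get h''(-3/2) = 10 > 0 ⇒ local minimum; h''(1) = -10 < 0 ⇒ local maximum.
The local maximum is h(1) = 11/3.

11/3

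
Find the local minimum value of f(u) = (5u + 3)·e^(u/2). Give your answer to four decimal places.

By the product rule, f'(u) = ((5/2)u + 13/2)·e^(u/2). Since e^(u/2) > 0, the only critical point is u = -13/5.
f''(-13/5) has the same sign as 5/2 > 0, so this is a local minimum.
f(-13/5) = (-10)·e^(-13/10) ≈ -2.7253.

-2.7253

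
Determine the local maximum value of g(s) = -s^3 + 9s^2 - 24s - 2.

Critical points: g'(s) = -3s^2 + 18s - 24 vanishes at s = 2, 4.
Second-derivative test with g''(s) = -6s + 18: g''(2) = 6 > 0 ⇒ local minimum; g''(4) = -6 < 0 ⇒ local maximum.
So the local maximum value is g(4) = -18.

-18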